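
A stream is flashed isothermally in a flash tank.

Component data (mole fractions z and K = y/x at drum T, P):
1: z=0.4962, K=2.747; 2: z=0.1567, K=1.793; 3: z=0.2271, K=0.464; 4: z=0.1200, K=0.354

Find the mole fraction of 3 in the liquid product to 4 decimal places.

x_3 = 0.4326

Rachford–Rice: g(β) = Σ zᵢ(Kᵢ−1)/(1+β(Kᵢ−1)) = 0.
Check two-phase: ΣzᵢKᵢ = 1.7919 > 1 and Σzᵢ/Kᵢ = 1.0965 > 1, so g(0) = 0.7919 > 0 and g(1) = -0.0965 < 0.
Newton iteration, β⁰ = 0.55:
  β = 0.5500: g = 0.23576, g' = -0.6933 → β = 0.8900
  β = 0.8900: g = -0.00301, g' = -0.7817 → β = 0.8862
Converged at β = 0.8862.
Compositions from xᵢ = zᵢ/(1+β(Kᵢ−1)), yᵢ = Kᵢxᵢ:
  1: x = 0.1947, y = 0.5349
  2: x = 0.0920, y = 0.1650
  3: x = 0.4326, y = 0.2007
  4: x = 0.2807, y = 0.0994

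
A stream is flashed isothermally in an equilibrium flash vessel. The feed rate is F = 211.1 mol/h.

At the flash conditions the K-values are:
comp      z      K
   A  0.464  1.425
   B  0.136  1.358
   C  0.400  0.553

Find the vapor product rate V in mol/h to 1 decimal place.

Rachford–Rice: g(β) = Σ zᵢ(Kᵢ−1)/(1+β(Kᵢ−1)) = 0.
g(0) = ΣzᵢKᵢ − 1 = 0.067 and g(1) = 1 − Σzᵢ/Kᵢ = -0.149, so a root lies in (0, 1).
Newton–Raphson from β = 0.5:
  β = 0.500: g = -0.0263, g' = -0.202 → β = 0.370
  β = 0.370: g = -0.0008, g' = -0.191 → β = 0.366
Converged at β = 0.366.
Then V = β·F = 0.3656·211.1 = 77.2 mol/h and L = F − V = 133.9 mol/h.

V = 77.2 mol/h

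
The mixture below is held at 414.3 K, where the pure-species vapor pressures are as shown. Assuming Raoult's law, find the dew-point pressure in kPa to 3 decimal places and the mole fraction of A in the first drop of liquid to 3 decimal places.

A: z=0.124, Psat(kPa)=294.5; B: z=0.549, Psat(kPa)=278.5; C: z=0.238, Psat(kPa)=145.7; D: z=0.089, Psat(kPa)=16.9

At the dew point ψ → 1, so Σzᵢ/Kᵢ = 1 with Kᵢ = Pᵢˢᵃᵗ/P ⇒ 1/P = Σzᵢ/Pᵢˢᵃᵗ.
1/P = 0.124/294.5 + 0.549/278.5 + 0.238/145.7 + 0.089/16.9 = 0.009292 ⇒ P = 107.618 kPa
xᵢ = zᵢP/Pᵢˢᵃᵗ ⇒ x_A = 0.124·107.618/294.5 = 0.045

Pdew = 107.618 kPa, x_A = 0.045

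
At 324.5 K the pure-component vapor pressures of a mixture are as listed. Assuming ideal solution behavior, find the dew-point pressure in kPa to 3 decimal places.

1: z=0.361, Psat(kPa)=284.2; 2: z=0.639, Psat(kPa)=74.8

Pdew = 101.906 kPa

At the dew point ψ → 1, so Σzᵢ/Kᵢ = 1 with Kᵢ = Pᵢˢᵃᵗ/P ⇒ 1/P = Σzᵢ/Pᵢˢᵃᵗ.
1/P = 0.361/284.2 + 0.639/74.8 = 0.009813 ⇒ P = 101.906 kPa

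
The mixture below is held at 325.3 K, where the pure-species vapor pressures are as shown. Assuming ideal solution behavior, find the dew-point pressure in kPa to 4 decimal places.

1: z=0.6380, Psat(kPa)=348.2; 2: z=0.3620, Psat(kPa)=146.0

At the dew point ψ → 1, so Σzᵢ/Kᵢ = 1 with Kᵢ = Pᵢˢᵃᵗ/P ⇒ 1/P = Σzᵢ/Pᵢˢᵃᵗ.
1/P = 0.6380/348.2 + 0.3620/146.0 = 0.0043117 ⇒ P = 231.9253 kPa

Pdew = 231.9253 kPa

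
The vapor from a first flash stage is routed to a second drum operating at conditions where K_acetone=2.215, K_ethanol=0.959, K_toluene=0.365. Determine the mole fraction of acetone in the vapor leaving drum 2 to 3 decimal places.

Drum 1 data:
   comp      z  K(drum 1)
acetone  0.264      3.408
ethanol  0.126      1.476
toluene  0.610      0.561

Drum 1:
Newton–Raphson from ψ₁ = 0.34:
  ψ₁ = 0.340: g = 0.0864, g' = -0.646 → ψ₁ = 0.474
  ψ₁ = 0.474: g = 0.0078, g' = -0.540 → ψ₁ = 0.488
Converged at ψ₁ = 0.488.
Drum-1 compositions:
  acetone: x = 0.121, y = 0.414
  ethanol: x = 0.102, y = 0.151
  toluene: x = 0.776, y = 0.436
Drum-2 feed = drum-1 vapor: z₂ = (0.4135, 0.1509, 0.4356).
Drum 2:
Rachford–Rice: g(ψ₂) = Σ zᵢ(Kᵢ−1)/(1+ψ₂(Kᵢ−1)) = 0.
Check two-phase: ΣzᵢKᵢ = 1.220 > 1 and Σzᵢ/Kᵢ = 1.537 > 1, so g(0) = 0.220 > 0 and g(1) = -0.537 < 0.
Iterate (Newton) starting at ψ₂ = 0.5:
  ψ₂ = 0.500: g = -0.0990, g' = -0.614 → ψ₂ = 0.339
  ψ₂ = 0.339: g = -0.0026, g' = -0.592 → ψ₂ = 0.334
Converged at ψ₂ = 0.334.
  acetone: x = 0.294, y = 0.651
  ethanol: x = 0.153, y = 0.147
  toluene: x = 0.553, y = 0.202

y_acetone (drum 2) = 0.651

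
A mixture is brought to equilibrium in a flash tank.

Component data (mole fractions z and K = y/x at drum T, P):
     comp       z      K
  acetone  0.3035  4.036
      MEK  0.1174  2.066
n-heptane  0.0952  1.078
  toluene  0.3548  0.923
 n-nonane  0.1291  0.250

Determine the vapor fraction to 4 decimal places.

ψ = 0.8895

Let ψ = V/F and solve Σ zᵢ(Kᵢ−1)/(1+ψ(Kᵢ−1)) = 0.
Check two-phase: ΣzᵢKᵢ = 1.9299 > 1 and Σzᵢ/Kᵢ = 1.1211 > 1, so g(0) = 0.9299 > 0 and g(1) = -0.1211 < 0.
Newton iteration, ψ⁰ = 0.5:
  ψ = 0.5000: g = 0.27139, g' = -0.6867 → ψ = 0.8952
  ψ = 0.8952: g = -0.00519, g' = -0.9128 → ψ = 0.8895
Converged at ψ = 0.8895.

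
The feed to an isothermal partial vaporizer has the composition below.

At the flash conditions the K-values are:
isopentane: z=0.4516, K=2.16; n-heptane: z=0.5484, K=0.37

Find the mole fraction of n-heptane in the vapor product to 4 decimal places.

Rachford–Rice: g(V/F) = Σ zᵢ(Kᵢ−1)/(1+V/F(Kᵢ−1)) = 0.
g(0) = ΣzᵢKᵢ − 1 = 0.1784 and g(1) = 1 − Σzᵢ/Kᵢ = -0.6912, so a root lies in (0, 1).
Binary case is linear: z₁(K₁−1)(1+V/F(K₂−1)) + z₂(K₂−1)(1+V/F(K₁−1)) = 0
⇒ V/F = [z₁(K₁−1)+z₂(K₂−1)] / [−(K₁−1)(K₂−1)] = 0.17836/0.73080 = 0.2441
Compositions from xᵢ = zᵢ/(1+V/F(Kᵢ−1)), yᵢ = Kᵢxᵢ:
  isopentane: x = 0.3520, y = 0.7602
  n-heptane: x = 0.6480, y = 0.2398

y_n-heptane = 0.2398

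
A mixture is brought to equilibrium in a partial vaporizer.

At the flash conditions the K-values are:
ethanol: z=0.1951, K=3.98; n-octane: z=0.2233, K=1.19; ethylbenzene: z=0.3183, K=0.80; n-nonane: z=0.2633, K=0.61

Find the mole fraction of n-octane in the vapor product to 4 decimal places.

Rachford–Rice: g(ψ) = Σ zᵢ(Kᵢ−1)/(1+ψ(Kᵢ−1)) = 0.
Feasibility: ΣzᵢKᵢ = 1.4575, Σzᵢ/Kᵢ = 1.0662 — both > 1, two phases present.
Iterate (Newton) starting at ψ = 0.45:
  ψ = 0.4500: g = 0.09294, g' = -0.3973 → ψ = 0.6839
  ψ = 0.6839: g = 0.01512, g' = -0.2856 → ψ = 0.7369
  ψ = 0.7369: g = 0.00037, g' = -0.2722 → ψ = 0.7383
Converged at ψ = 0.7383.
Compositions from xᵢ = zᵢ/(1+ψ(Kᵢ−1)), yᵢ = Kᵢxᵢ:
  ethanol: x = 0.0610, y = 0.2427
  n-octane: x = 0.1958, y = 0.2330
  ethylbenzene: x = 0.3734, y = 0.2988
  n-nonane: x = 0.3698, y = 0.2256

y_n-octane = 0.2330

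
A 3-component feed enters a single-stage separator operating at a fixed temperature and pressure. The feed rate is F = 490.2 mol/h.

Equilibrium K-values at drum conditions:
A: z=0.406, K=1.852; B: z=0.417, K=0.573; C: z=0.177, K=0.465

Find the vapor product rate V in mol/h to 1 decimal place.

V = 91.2 mol/h

Rachford–Rice: g(V/F) = Σ zᵢ(Kᵢ−1)/(1+V/F(Kᵢ−1)) = 0.
g(0) = ΣzᵢKᵢ − 1 = 0.073 and g(1) = 1 − Σzᵢ/Kᵢ = -0.328, so a root lies in (0, 1).
Iterate (Newton) starting at V/F = 0.5:
  V/F = 0.500: g = -0.1131, g' = -0.362 → V/F = 0.188
  V/F = 0.188: g = -0.0007, g' = -0.371 → V/F = 0.186
Converged at V/F = 0.186.
Then V = V/F·F = 0.1860·490.2 = 91.2 mol/h and L = F − V = 399.0 mol/h.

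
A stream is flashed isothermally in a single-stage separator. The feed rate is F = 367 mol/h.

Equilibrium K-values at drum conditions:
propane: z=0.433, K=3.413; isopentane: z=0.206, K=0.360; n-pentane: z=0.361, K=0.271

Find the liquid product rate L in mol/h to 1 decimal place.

L = 225.4 mol/h

Rachford–Rice: g(ψ) = Σ zᵢ(Kᵢ−1)/(1+ψ(Kᵢ−1)) = 0.
Feasibility: ΣzᵢKᵢ = 1.650, Σzᵢ/Kᵢ = 2.031 — both > 1, two phases present.
Iterate (Newton) starting at ψ = 0.49:
  ψ = 0.490: g = -0.1227, g' = -1.173 → ψ = 0.385
  ψ = 0.385: g = 0.0004, g' = -1.197 → ψ = 0.386
Converged at ψ = 0.386.
Then V = ψ·F = 0.3857·367 = 141.6 mol/h and L = F − V = 225.4 mol/h.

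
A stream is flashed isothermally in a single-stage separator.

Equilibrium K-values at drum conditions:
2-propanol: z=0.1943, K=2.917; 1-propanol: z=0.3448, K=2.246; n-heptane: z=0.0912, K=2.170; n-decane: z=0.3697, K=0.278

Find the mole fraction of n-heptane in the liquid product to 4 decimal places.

x_n-heptane = 0.0532

Material balance + equilibrium reduce to Σ zᵢ(Kᵢ−1)/(1+V/F(Kᵢ−1)) = 0.
Check two-phase: ΣzᵢKᵢ = 1.6419 > 1 and Σzᵢ/Kᵢ = 1.5920 > 1, so g(0) = 0.6419 > 0 and g(1) = -0.5920 < 0.
Newton iteration, V/F⁰ = 0.41:
  V/F = 0.4100: g = 0.18586, g' = -0.9043 → V/F = 0.6155
  V/F = 0.6155: g = -0.00441, g' = -0.9882 → V/F = 0.6111
Converged at V/F = 0.6111.
Compositions from xᵢ = zᵢ/(1+V/F(Kᵢ−1)), yᵢ = Kᵢxᵢ:
  2-propanol: x = 0.0895, y = 0.2610
  1-propanol: x = 0.1958, y = 0.4397
  n-heptane: x = 0.0532, y = 0.1154
  n-decane: x = 0.6616, y = 0.1839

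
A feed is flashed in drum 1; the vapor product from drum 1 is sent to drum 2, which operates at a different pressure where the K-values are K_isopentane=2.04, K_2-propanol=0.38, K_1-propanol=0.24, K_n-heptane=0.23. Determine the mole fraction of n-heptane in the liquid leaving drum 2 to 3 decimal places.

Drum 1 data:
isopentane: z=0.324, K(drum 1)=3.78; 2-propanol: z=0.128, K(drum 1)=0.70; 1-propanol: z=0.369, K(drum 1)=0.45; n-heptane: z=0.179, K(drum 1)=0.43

Drum 1:
Rachford–Rice: g(ψ₁) = Σ zᵢ(Kᵢ−1)/(1+ψ₁(Kᵢ−1)) = 0.
g(0) = ΣzᵢKᵢ − 1 = 0.557 and g(1) = 1 − Σzᵢ/Kᵢ = -0.505, so a root lies in (0, 1).
Newton–Raphson from ψ₁ = 0.45:
  ψ₁ = 0.450: g = -0.0512, g' = -0.812 → ψ₁ = 0.387
  ψ₁ = 0.387: g = 0.0018, g' = -0.872 → ψ₁ = 0.389
Converged at ψ₁ = 0.389.
Drum-1 compositions:
  isopentane: x = 0.156, y = 0.588
  2-propanol: x = 0.145, y = 0.101
  1-propanol: x = 0.469, y = 0.211
  n-heptane: x = 0.230, y = 0.099
Drum-2 feed = drum-1 vapor: z₂ = (0.5884, 0.1014, 0.2112, 0.0989).
Drum 2:
Iterate (Newton) starting at ψ₂ = 0.68:
  ψ₂ = 0.680: g = -0.2424, g' = -1.116 → ψ₂ = 0.463
  ψ₂ = 0.463: g = -0.0410, g' = -0.799 → ψ₂ = 0.411
  ψ₂ = 0.411: g = -0.0009, g' = -0.766 → ψ₂ = 0.410
Converged at ψ₂ = 0.410.
  isopentane: x = 0.412, y = 0.841
  2-propanol: x = 0.136, y = 0.052
  1-propanol: x = 0.307, y = 0.074
  n-heptane: x = 0.145, y = 0.033

x_n-heptane (drum 2) = 0.145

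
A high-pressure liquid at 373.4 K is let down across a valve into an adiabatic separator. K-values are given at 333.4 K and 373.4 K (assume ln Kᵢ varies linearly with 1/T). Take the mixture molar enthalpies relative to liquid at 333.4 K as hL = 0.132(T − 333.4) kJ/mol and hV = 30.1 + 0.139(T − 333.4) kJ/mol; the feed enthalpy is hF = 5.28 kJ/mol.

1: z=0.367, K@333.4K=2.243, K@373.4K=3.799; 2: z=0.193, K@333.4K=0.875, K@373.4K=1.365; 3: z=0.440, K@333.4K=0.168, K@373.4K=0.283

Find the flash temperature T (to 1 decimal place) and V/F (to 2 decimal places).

T = 338.4 K, V/F = 0.15

Adiabatic flash: solve Rachford–Rice at each trial T, then check hF = ψ·hV(T) + (1−ψ)·hL(T).
  T = 333.4 K: K = (2.243, 0.875, 0.168), RR gives ψ = 0.078, H_out = 2.348 kJ/mol
  T = 373.4 K: K = (3.799, 1.365, 0.283), RR gives ψ = 0.496, H_out = 20.353 kJ/mol
  T = 353.4 K: K = (2.963, 1.107, 0.221), RR gives ψ = 0.326, H_out = 12.498 kJ/mol
  T = 343.4 K: K = (2.588, 0.987, 0.194), RR gives ψ = 0.218, H_out = 7.900 kJ/mol
  T = 338.4 K: K = (2.412, 0.930, 0.181), RR gives ψ = 0.153, H_out = 5.282 kJ/mol
  T = 335.9 K: K = (2.327, 0.902, 0.174), RR gives ψ = 0.117, H_out = 3.861 kJ/mol
  T = 337.1 K: K = (2.367, 0.916, 0.177), RR gives ψ = 0.135, H_out = 4.553 kJ/mol
Linear interpolation between T = 337.1 (H_out = 4.553) and T = 338.4 (H_out = 5.282) on hF = 5.28 gives T ≈ 338.4 K, at which ψ = 0.15.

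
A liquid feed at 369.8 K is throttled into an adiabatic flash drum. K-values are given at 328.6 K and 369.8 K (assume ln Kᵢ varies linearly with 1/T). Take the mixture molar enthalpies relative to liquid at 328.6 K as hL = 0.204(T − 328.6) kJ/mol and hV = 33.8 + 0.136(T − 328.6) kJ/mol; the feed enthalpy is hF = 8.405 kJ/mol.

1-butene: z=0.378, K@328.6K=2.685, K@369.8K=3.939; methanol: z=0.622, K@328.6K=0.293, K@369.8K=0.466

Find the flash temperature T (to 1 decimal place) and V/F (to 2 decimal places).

Adiabatic flash: solve Rachford–Rice at each trial T, then check hF = ψ·hV(T) + (1−ψ)·hL(T).
  T = 328.6 K: K = (2.685, 0.293), RR gives ψ = 0.166, H_out = 5.594 kJ/mol
  T = 369.8 K: K = (3.939, 0.466), RR gives ψ = 0.496, H_out = 23.787 kJ/mol
  T = 349.2 K: K = (3.289, 0.375), RR gives ψ = 0.333, H_out = 14.981 kJ/mol
  T = 338.9 K: K = (2.981, 0.333), RR gives ψ = 0.252, H_out = 10.453 kJ/mol
  T = 333.8 K: K = (2.833, 0.313), RR gives ψ = 0.211, H_out = 8.103 kJ/mol
  T = 336.4 K: K = (2.908, 0.323), RR gives ψ = 0.232, H_out = 9.313 kJ/mol
  T = 335.1 K: K = (2.870, 0.318), RR gives ψ = 0.221, H_out = 8.711 kJ/mol
Linear interpolation between T = 333.8 (H_out = 8.103) and T = 335.1 (H_out = 8.711) on hF = 8.405 gives T ≈ 334.4 K, at which ψ = 0.22.

T = 334.4 K, V/F = 0.22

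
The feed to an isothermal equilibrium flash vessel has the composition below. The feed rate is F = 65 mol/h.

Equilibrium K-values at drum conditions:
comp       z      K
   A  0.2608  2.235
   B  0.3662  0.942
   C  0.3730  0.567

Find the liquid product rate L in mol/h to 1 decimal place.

L = 39.3 mol/h

Let β = V/F and solve Σ zᵢ(Kᵢ−1)/(1+β(Kᵢ−1)) = 0.
Feasibility: ΣzᵢKᵢ = 1.1393, Σzᵢ/Kᵢ = 1.1633 — both > 1, two phases present.
Iterate (Newton) starting at β = 0.4:
  β = 0.4000: g = -0.00150, g' = -0.2818 → β = 0.3947
Converged at β = 0.3947.
Then V = β·F = 0.3947·65 = 25.7 mol/h and L = F − V = 39.3 mol/h.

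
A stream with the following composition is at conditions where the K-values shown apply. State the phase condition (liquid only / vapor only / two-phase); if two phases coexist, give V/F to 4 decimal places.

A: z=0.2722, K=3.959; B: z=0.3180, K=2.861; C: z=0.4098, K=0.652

vapor only

ΣzᵢKᵢ = 2.2546; Σzᵢ/Kᵢ = 0.8084.
Since Σzᵢ/Kᵢ < 1 the mixture is above its dew point — single vapor phase.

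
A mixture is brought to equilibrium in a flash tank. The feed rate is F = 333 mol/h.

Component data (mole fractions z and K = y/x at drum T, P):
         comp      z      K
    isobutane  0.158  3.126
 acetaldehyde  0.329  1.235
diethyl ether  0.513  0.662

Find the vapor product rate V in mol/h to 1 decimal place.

V = 196.9 mol/h

Let ψ = V/F and solve Σ zᵢ(Kᵢ−1)/(1+ψ(Kᵢ−1)) = 0.
Check two-phase: ΣzᵢKᵢ = 1.240 > 1 and Σzᵢ/Kᵢ = 1.092 > 1, so g(0) = 0.240 > 0 and g(1) = -0.092 < 0.
Newton iteration, ψ⁰ = 0.42:
  ψ = 0.420: g = 0.0457, g' = -0.294 → ψ = 0.576
  ψ = 0.576: g = 0.0039, g' = -0.249 → ψ = 0.591
Converged at ψ = 0.591.
Then V = ψ·F = 0.5913·333 = 196.9 mol/h and L = F − V = 136.1 mol/h.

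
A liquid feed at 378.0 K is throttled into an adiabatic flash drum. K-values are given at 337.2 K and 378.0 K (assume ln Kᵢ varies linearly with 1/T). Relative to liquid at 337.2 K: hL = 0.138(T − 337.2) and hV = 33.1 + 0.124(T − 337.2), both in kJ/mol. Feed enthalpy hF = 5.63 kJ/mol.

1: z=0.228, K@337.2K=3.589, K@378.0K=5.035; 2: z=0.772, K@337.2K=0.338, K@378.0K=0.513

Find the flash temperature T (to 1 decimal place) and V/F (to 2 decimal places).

Adiabatic flash: solve Rachford–Rice at each trial T, then check hF = ψ·hV(T) + (1−ψ)·hL(T).
  T = 337.2 K: K = (3.589, 0.338), RR gives ψ = 0.046, H_out = 1.530 kJ/mol
  T = 378.0 K: K = (5.035, 0.513), RR gives ψ = 0.277, H_out = 14.636 kJ/mol
  T = 357.6 K: K = (4.292, 0.421), RR gives ψ = 0.160, H_out = 8.051 kJ/mol
  T = 347.4 K: K = (3.935, 0.379), RR gives ψ = 0.104, H_out = 4.832 kJ/mol
  T = 352.5 K: K = (4.112, 0.400), RR gives ψ = 0.132, H_out = 6.446 kJ/mol
  T = 349.9 K: K = (4.022, 0.389), RR gives ψ = 0.118, H_out = 5.625 kJ/mol
  T = 351.2 K: K = (4.067, 0.394), RR gives ψ = 0.125, H_out = 6.036 kJ/mol
Linear interpolation between T = 349.9 (H_out = 5.625) and T = 351.2 (H_out = 6.036) on hF = 5.63 gives T ≈ 349.9 K, at which ψ = 0.12.

T = 349.9 K, V/F = 0.12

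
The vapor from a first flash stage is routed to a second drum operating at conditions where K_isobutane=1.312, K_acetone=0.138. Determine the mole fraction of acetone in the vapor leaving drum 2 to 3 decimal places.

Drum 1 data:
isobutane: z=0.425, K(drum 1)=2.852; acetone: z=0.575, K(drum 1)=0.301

y_acetone (drum 2) = 0.037

Drum 1:
Binary case is linear: z₁(K₁−1)(1+ψ₁(K₂−1)) + z₂(K₂−1)(1+ψ₁(K₁−1)) = 0
⇒ ψ₁ = [z₁(K₁−1)+z₂(K₂−1)] / [−(K₁−1)(K₂−1)] = 0.3852/1.2945 = 0.298
Drum-1 compositions:
  isobutane: x = 0.274, y = 0.781
  acetone: x = 0.726, y = 0.219
Drum-2 feed = drum-1 vapor: z₂ = (0.7815, 0.2185).
Drum 2:
Binary case is linear: z₁(K₁−1)(1+ψ₂(K₂−1)) + z₂(K₂−1)(1+ψ₂(K₁−1)) = 0
⇒ ψ₂ = [z₁(K₁−1)+z₂(K₂−1)] / [−(K₁−1)(K₂−1)] = 0.0555/0.2689 = 0.206
  isobutane: x = 0.734, y = 0.963
  acetone: x = 0.266, y = 0.037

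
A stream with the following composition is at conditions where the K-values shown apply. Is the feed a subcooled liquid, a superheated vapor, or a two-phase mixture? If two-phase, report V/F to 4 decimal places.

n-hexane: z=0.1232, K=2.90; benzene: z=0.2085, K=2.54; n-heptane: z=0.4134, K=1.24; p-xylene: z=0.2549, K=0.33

ΣzᵢKᵢ = 1.4836; Σzᵢ/Kᵢ = 1.2304.
Both exceed 1, so a two-phase solution exists.
Rachford–Rice: g(ψ) = Σ zᵢ(Kᵢ−1)/(1+ψ(Kᵢ−1)) = 0.
Newton–Raphson from ψ = 0.5:
  ψ = 0.5000: g = 0.13322, g' = -0.5525 → ψ = 0.7411
  ψ = 0.7411: g = -0.00783, g' = -0.6531 → ψ = 0.7291
  ψ = 0.7291: g = -0.00006, g' = -0.6425 → ψ = 0.7290
Converged at ψ = 0.7290.

two-phase, V/F = 0.7290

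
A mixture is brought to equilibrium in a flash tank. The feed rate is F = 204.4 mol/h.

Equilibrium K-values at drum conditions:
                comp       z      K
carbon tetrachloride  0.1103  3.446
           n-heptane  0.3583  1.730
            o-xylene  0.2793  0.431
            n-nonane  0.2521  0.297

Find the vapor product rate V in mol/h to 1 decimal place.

Rachford–Rice: g(V/F) = Σ zᵢ(Kᵢ−1)/(1+V/F(Kᵢ−1)) = 0.
Feasibility: ΣzᵢKᵢ = 1.1952, Σzᵢ/Kᵢ = 1.7360 — both > 1, two phases present.
Newton iteration, V/F⁰ = 0.5:
  V/F = 0.5000: g = -0.18242, g' = -0.7089 → V/F = 0.2427
  V/F = 0.2427: g = -0.00657, g' = -0.7005 → V/F = 0.2333
Converged at V/F = 0.2333.
Then V = V/F·F = 0.2333·204.4 = 47.7 mol/h and L = F − V = 156.7 mol/h.

V = 47.7 mol/h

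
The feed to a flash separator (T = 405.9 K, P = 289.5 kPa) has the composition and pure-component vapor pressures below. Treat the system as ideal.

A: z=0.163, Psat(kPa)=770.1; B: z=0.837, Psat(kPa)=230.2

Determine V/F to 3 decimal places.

V/F = 0.292

Raoult's law: Kᵢ = Pᵢˢᵃᵗ/P = Pᵢˢᵃᵗ/289.5.
  K_A = 770.1/289.5 = 2.66010, K_B = 230.2/289.5 = 0.79516
Rachford–Rice: g(V/F) = Σ zᵢ(Kᵢ−1)/(1+V/F(Kᵢ−1)) = 0.
g(0) = ΣzᵢKᵢ − 1 = 0.099 and g(1) = 1 − Σzᵢ/Kᵢ = -0.114, so a root lies in (0, 1).
Binary case is linear: z₁(K₁−1)(1+V/F(K₂−1)) + z₂(K₂−1)(1+V/F(K₁−1)) = 0
⇒ V/F = [z₁(K₁−1)+z₂(K₂−1)] / [−(K₁−1)(K₂−1)] = 0.0991/0.3400 = 0.292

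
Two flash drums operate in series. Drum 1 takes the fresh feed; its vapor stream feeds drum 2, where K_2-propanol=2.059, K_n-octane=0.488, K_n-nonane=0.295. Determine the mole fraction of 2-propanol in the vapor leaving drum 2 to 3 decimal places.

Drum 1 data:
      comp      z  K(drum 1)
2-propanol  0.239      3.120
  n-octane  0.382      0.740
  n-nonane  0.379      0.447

Drum 1:
Material balance + equilibrium reduce to Σ zᵢ(Kᵢ−1)/(1+ψ₁(Kᵢ−1)) = 0.
Feasibility: ΣzᵢKᵢ = 1.198, Σzᵢ/Kᵢ = 1.441 — both > 1, two phases present.
Newton–Raphson from ψ₁ = 0.5:
  ψ₁ = 0.500: g = -0.1579, g' = -0.509 → ψ₁ = 0.190
  ψ₁ = 0.190: g = 0.0228, g' = -0.720 → ψ₁ = 0.221
  ψ₁ = 0.221: g = 0.0007, g' = -0.677 → ψ₁ = 0.222
Converged at ψ₁ = 0.222.
Drum-1 compositions:
  2-propanol: x = 0.162, y = 0.507
  n-octane: x = 0.405, y = 0.300
  n-nonane: x = 0.432, y = 0.193
Drum-2 feed = drum-1 vapor: z₂ = (0.5068, 0.3000, 0.1932).
Drum 2:
Iterate (Newton) starting at ψ₂ = 0.5:
  ψ₂ = 0.500: g = -0.0659, g' = -0.614 → ψ₂ = 0.393
  ψ₂ = 0.393: g = -0.0015, g' = -0.590 → ψ₂ = 0.390
Converged at ψ₂ = 0.390.
  2-propanol: x = 0.359, y = 0.738
  n-octane: x = 0.375, y = 0.183
  n-nonane: x = 0.266, y = 0.079

y_2-propanol (drum 2) = 0.738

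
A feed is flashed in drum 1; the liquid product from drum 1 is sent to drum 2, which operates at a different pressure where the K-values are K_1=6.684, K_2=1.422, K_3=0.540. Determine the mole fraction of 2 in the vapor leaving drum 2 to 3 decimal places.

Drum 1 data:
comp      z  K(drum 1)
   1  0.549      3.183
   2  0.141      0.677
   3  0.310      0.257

Drum 1:
Let ψ₁ = V/F and solve Σ zᵢ(Kᵢ−1)/(1+ψ₁(Kᵢ−1)) = 0.
g(0) = ΣzᵢKᵢ − 1 = 0.923 and g(1) = 1 − Σzᵢ/Kᵢ = -0.587, so a root lies in (0, 1).
Iterate (Newton) starting at ψ₁ = 0.5:
  ψ₁ = 0.500: g = 0.1522, g' = -1.052 → ψ₁ = 0.645
  ψ₁ = 0.645: g = -0.0018, g' = -1.105 → ψ₁ = 0.643
Converged at ψ₁ = 0.643.
Drum-1 compositions:
  1: x = 0.228, y = 0.727
  2: x = 0.178, y = 0.120
  3: x = 0.594, y = 0.153
Drum-2 feed = drum-1 liquid: z₂ = (0.2284, 0.1780, 0.5936).
Drum 2:
Let ψ₂ = V/F and solve Σ zᵢ(Kᵢ−1)/(1+ψ₂(Kᵢ−1)) = 0.
Feasibility: ΣzᵢKᵢ = 2.100, Σzᵢ/Kᵢ = 1.259 — both > 1, two phases present.
Newton iteration, ψ₂⁰ = 0.45:
  ψ₂ = 0.450: g = 0.0836, g' = -0.805 → ψ₂ = 0.554
  ψ₂ = 0.554: g = 0.0074, g' = -0.676 → ψ₂ = 0.565
Converged at ψ₂ = 0.565.
  1: x = 0.054, y = 0.363
  2: x = 0.144, y = 0.204
  3: x = 0.802, y = 0.433

y_2 (drum 2) = 0.204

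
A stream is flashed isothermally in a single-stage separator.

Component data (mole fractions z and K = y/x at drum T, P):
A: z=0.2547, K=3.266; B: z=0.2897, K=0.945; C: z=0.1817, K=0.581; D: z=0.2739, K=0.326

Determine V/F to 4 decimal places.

V/F = 0.3128

Rachford–Rice: g(V/F) = Σ zᵢ(Kᵢ−1)/(1+V/F(Kᵢ−1)) = 0.
Check two-phase: ΣzᵢKᵢ = 1.3005 > 1 and Σzᵢ/Kᵢ = 1.5375 > 1, so g(0) = 0.3005 > 0 and g(1) = -0.5375 < 0.
Iterate (Newton) starting at V/F = 0.5:
  V/F = 0.5000: g = -0.12056, g' = -0.6225 → V/F = 0.3063
  V/F = 0.3063: g = 0.00448, g' = -0.6962 → V/F = 0.3128
Converged at V/F = 0.3128.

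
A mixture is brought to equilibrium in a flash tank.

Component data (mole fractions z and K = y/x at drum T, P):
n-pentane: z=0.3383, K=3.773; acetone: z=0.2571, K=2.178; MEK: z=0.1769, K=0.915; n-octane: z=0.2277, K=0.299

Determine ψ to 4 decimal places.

ψ = 0.8691

Let ψ = V/F and solve Σ zᵢ(Kᵢ−1)/(1+ψ(Kᵢ−1)) = 0.
g(0) = ΣzᵢKᵢ − 1 = 1.0663 and g(1) = 1 − Σzᵢ/Kᵢ = -0.1626, so a root lies in (0, 1).
Newton iteration, ψ⁰ = 0.5:
  ψ = 0.5000: g = 0.32223, g' = -0.8647 → ψ = 0.8727
  ψ = 0.8727: g = -0.00369, g' = -1.0529 → ψ = 0.8692
  ψ = 0.8692: g = -0.00001, g' = -1.0452 → ψ = 0.8691
Converged at ψ = 0.8691.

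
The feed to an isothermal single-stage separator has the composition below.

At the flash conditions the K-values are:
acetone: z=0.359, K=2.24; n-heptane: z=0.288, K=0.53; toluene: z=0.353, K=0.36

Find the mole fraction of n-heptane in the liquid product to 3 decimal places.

Newton–Raphson from ψ = 0.5:
  ψ = 0.500: g = -0.2344, g' = -0.632 → ψ = 0.129
  ψ = 0.129: g = -0.0066, g' = -0.654 → ψ = 0.119
Converged at ψ = 0.119.
Compositions from xᵢ = zᵢ/(1+ψ(Kᵢ−1)), yᵢ = Kᵢxᵢ:
  acetone: x = 0.313, y = 0.701
  n-heptane: x = 0.305, y = 0.162
  toluene: x = 0.382, y = 0.138

x_n-heptane = 0.305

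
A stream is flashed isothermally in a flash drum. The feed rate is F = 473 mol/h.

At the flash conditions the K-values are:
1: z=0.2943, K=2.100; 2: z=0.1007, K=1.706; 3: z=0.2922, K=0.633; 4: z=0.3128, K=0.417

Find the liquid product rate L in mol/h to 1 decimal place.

Newton–Raphson from β = 0.61:
  β = 0.6100: g = -0.17775, g' = -0.4734 → β = 0.2346
  β = 0.2346: g = -0.01026, g' = -0.4517 → β = 0.2118
  β = 0.2118: g = 0.00006, g' = -0.4569 → β = 0.2120
Converged at β = 0.2120.
Then V = β·F = 0.2120·473 = 100.3 mol/h and L = F − V = 372.7 mol/h.

L = 372.7 mol/h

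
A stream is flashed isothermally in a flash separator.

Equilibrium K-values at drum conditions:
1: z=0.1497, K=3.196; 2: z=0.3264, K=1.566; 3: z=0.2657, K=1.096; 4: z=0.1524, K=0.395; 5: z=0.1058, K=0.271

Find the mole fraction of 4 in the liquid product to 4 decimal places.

Newton iteration, ψ⁰ = 0.7:
  ψ = 0.7000: g = -0.03165, g' = -0.5702 → ψ = 0.6445
  ψ = 0.6445: g = -0.00112, g' = -0.5320 → ψ = 0.6424
Converged at ψ = 0.6424.
Compositions from xᵢ = zᵢ/(1+ψ(Kᵢ−1)), yᵢ = Kᵢxᵢ:
  1: x = 0.0621, y = 0.1985
  2: x = 0.2394, y = 0.3748
  3: x = 0.2503, y = 0.2743
  4: x = 0.2493, y = 0.0985
  5: x = 0.1990, y = 0.0539

x_4 = 0.2493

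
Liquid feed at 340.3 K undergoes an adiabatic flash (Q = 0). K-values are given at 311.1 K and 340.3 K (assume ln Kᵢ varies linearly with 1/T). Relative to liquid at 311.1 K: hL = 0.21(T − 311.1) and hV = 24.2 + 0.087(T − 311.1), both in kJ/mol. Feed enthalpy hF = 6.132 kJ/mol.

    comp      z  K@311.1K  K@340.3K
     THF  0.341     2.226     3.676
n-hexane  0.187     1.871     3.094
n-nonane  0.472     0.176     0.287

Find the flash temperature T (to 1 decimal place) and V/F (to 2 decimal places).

Adiabatic flash: solve Rachford–Rice at each trial T, then check hF = ψ·hV(T) + (1−ψ)·hL(T).
  T = 311.1 K: K = (2.226, 1.871, 0.176), RR gives ψ = 0.210, H_out = 5.078 kJ/mol
  T = 340.3 K: K = (3.676, 3.094, 0.287), RR gives ψ = 0.548, H_out = 17.425 kJ/mol
  T = 325.7 K: K = (2.893, 2.433, 0.227), RR gives ψ = 0.409, H_out = 12.219 kJ/mol
  T = 318.4 K: K = (2.545, 2.140, 0.201), RR gives ψ = 0.322, H_out = 9.029 kJ/mol
  T = 314.8 K: K = (2.384, 2.004, 0.188), RR gives ψ = 0.271, H_out = 7.204 kJ/mol
  T = 313.0 K: K = (2.306, 1.939, 0.182), RR gives ψ = 0.242, H_out = 6.206 kJ/mol
Linear interpolation between T = 311.1 (H_out = 5.078) and T = 313.0 (H_out = 6.206) on hF = 6.132 gives T ≈ 312.9 K, at which ψ = 0.24.

T = 312.9 K, V/F = 0.24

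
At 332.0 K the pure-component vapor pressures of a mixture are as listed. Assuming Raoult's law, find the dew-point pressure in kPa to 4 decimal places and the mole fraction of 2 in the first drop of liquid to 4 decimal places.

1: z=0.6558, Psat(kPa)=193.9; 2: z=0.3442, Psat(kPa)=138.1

Pdew = 170.2257 kPa, x_2 = 0.4243

At the dew point ψ → 1, so Σzᵢ/Kᵢ = 1 with Kᵢ = Pᵢˢᵃᵗ/P ⇒ 1/P = Σzᵢ/Pᵢˢᵃᵗ.
1/P = 0.6558/193.9 + 0.3442/138.1 = 0.0058746 ⇒ P = 170.2257 kPa
xᵢ = zᵢP/Pᵢˢᵃᵗ ⇒ x_2 = 0.3442·170.2257/138.1 = 0.4243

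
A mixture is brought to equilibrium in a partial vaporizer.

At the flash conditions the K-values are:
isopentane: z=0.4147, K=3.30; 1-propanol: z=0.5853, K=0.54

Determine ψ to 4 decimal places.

ψ = 0.6470

Newton–Raphson from ψ = 0.5:
  ψ = 0.5000: g = 0.09397, g' = -0.6835 → ψ = 0.6375
  ψ = 0.6375: g = 0.00580, g' = -0.6086 → ψ = 0.6470
Converged at ψ = 0.6470.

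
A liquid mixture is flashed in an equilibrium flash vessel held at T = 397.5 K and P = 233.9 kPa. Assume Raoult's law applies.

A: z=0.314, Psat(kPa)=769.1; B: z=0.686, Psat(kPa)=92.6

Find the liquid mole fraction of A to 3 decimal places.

x_A = 0.209

Raoult's law: Kᵢ = Pᵢˢᵃᵗ/P = Pᵢˢᵃᵗ/233.9.
  K_A = 769.1/233.9 = 3.28816, K_B = 92.6/233.9 = 0.39590
Material balance + equilibrium reduce to Σ zᵢ(Kᵢ−1)/(1+ψ(Kᵢ−1)) = 0.
g(0) = ΣzᵢKᵢ − 1 = 0.304 and g(1) = 1 − Σzᵢ/Kᵢ = -0.828, so a root lies in (0, 1).
Newton–Raphson from ψ = 0.32:
  ψ = 0.320: g = -0.0989, g' = -0.933 → ψ = 0.214
  ψ = 0.214: g = 0.0065, g' = -1.071 → ψ = 0.220
Converged at ψ = 0.220.
Compositions from xᵢ = zᵢ/(1+ψ(Kᵢ−1)), yᵢ = Kᵢxᵢ:
  A: x = 0.209, y = 0.687
  B: x = 0.791, y = 0.313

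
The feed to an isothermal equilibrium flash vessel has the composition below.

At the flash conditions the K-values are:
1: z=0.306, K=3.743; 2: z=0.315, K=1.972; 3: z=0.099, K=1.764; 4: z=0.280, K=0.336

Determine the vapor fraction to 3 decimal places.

ψ = 0.889

Iterate (Newton) starting at ψ = 0.53:
  ψ = 0.530: g = 0.3111, g' = -0.835 → ψ = 0.902
  ψ = 0.902: g = -0.0145, g' = -1.064 → ψ = 0.889
Converged at ψ = 0.889.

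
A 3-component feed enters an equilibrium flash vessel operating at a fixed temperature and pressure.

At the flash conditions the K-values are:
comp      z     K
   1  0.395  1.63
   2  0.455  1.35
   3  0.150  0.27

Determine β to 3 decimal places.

Newton iteration, β⁰ = 0.5:
  β = 0.500: g = 0.1523, g' = -0.329 → β = 0.963
  β = 0.963: g = -0.0943, g' = -0.996 → β = 0.868
  β = 0.868: g = -0.0158, g' = -0.694 → β = 0.845
  β = 0.845: g = -0.0006, g' = -0.645 → β = 0.844
Converged at β = 0.844.

β = 0.844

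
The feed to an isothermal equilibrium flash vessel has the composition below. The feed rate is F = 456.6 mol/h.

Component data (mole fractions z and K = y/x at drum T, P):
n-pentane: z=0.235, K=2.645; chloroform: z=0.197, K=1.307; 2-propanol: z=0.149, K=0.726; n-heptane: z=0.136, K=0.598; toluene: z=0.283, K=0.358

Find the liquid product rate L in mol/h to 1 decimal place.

Rachford–Rice: g(ψ) = Σ zᵢ(Kᵢ−1)/(1+ψ(Kᵢ−1)) = 0.
g(0) = ΣzᵢKᵢ − 1 = 0.170 and g(1) = 1 − Σzᵢ/Kᵢ = -0.463, so a root lies in (0, 1).
Newton iteration, ψ⁰ = 0.5:
  ψ = 0.500: g = -0.1188, g' = -0.508 → ψ = 0.266
  ψ = 0.266: g = 0.0004, g' = -0.534 → ψ = 0.267
Converged at ψ = 0.267.
Then V = ψ·F = 0.2669·456.6 = 121.9 mol/h and L = F − V = 334.7 mol/h.

L = 334.7 mol/h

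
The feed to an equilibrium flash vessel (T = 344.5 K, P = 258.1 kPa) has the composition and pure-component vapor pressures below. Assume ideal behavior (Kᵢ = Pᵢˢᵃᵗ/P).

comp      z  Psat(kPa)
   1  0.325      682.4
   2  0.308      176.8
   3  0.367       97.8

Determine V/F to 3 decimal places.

V/F = 0.255

Raoult's law: Kᵢ = Pᵢˢᵃᵗ/P = Pᵢˢᵃᵗ/258.1.
  K_1 = 682.4/258.1 = 2.64394, K_2 = 176.8/258.1 = 0.68501, K_3 = 97.8/258.1 = 0.37892
Newton iteration, V/F⁰ = 0.5:
  V/F = 0.500: g = -0.1525, g' = -0.605 → V/F = 0.248
  V/F = 0.248: g = 0.0048, g' = -0.677 → V/F = 0.255
Converged at V/F = 0.255.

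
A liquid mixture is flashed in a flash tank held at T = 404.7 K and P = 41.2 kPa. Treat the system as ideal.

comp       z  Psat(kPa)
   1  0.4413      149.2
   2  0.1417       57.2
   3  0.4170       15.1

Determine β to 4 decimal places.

β = 0.6748

Raoult's law: Kᵢ = Pᵢˢᵃᵗ/P = Pᵢˢᵃᵗ/41.2.
  K_1 = 149.2/41.2 = 3.621359, K_2 = 57.2/41.2 = 1.388350, K_3 = 15.1/41.2 = 0.366505
Newton–Raphson from β = 0.5:
  β = 0.5000: g = 0.16008, g' = -0.9414 → β = 0.6700
  β = 0.6700: g = 0.00434, g' = -0.9178 → β = 0.6748
Converged at β = 0.6748.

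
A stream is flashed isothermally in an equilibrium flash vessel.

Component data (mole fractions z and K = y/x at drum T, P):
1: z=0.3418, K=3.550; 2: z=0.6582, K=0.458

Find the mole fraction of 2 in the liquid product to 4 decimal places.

x_2 = 0.8247

Let ψ = V/F and solve Σ zᵢ(Kᵢ−1)/(1+ψ(Kᵢ−1)) = 0.
g(0) = ΣzᵢKᵢ − 1 = 0.5148 and g(1) = 1 − Σzᵢ/Kᵢ = -0.5334, so a root lies in (0, 1).
Newton–Raphson from ψ = 0.5:
  ψ = 0.5000: g = -0.10624, g' = -0.7933 → ψ = 0.3661
  ψ = 0.3661: g = 0.00575, g' = -0.8955 → ψ = 0.3725
Converged at ψ = 0.3725.
Compositions from xᵢ = zᵢ/(1+ψ(Kᵢ−1)), yᵢ = Kᵢxᵢ:
  1: x = 0.1753, y = 0.6223
  2: x = 0.8247, y = 0.3777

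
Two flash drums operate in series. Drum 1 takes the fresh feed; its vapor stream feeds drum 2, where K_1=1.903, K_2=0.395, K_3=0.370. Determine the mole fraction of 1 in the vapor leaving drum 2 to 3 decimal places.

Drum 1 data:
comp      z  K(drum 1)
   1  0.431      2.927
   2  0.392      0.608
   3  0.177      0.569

y_1 (drum 2) = 0.769

Drum 1:
Rachford–Rice: g(ψ₁) = Σ zᵢ(Kᵢ−1)/(1+ψ₁(Kᵢ−1)) = 0.
g(0) = ΣzᵢKᵢ − 1 = 0.601 and g(1) = 1 − Σzᵢ/Kᵢ = -0.103, so a root lies in (0, 1).
Iterate (Newton) starting at ψ₁ = 0.5:
  ψ₁ = 0.500: g = 0.1346, g' = -0.562 → ψ₁ = 0.740
  ψ₁ = 0.740: g = 0.0140, g' = -0.462 → ψ₁ = 0.770
Converged at ψ₁ = 0.770.
Drum-1 compositions:
  1: x = 0.173, y = 0.508
  2: x = 0.562, y = 0.341
  3: x = 0.265, y = 0.151
Drum-2 feed = drum-1 vapor: z₂ = (0.5078, 0.3414, 0.1508).
Drum 2:
Rachford–Rice: g(ψ₂) = Σ zᵢ(Kᵢ−1)/(1+ψ₂(Kᵢ−1)) = 0.
Check two-phase: ΣzᵢKᵢ = 1.157 > 1 and Σzᵢ/Kᵢ = 1.539 > 1, so g(0) = 0.157 > 0 and g(1) = -0.539 < 0.
Newton–Raphson from ψ₂ = 0.46:
  ψ₂ = 0.460: g = -0.0960, g' = -0.565 → ψ₂ = 0.290
  ψ₂ = 0.290: g = -0.0034, g' = -0.533 → ψ₂ = 0.284
Converged at ψ₂ = 0.284.
  1: x = 0.404, y = 0.769
  2: x = 0.412, y = 0.163
  3: x = 0.184, y = 0.068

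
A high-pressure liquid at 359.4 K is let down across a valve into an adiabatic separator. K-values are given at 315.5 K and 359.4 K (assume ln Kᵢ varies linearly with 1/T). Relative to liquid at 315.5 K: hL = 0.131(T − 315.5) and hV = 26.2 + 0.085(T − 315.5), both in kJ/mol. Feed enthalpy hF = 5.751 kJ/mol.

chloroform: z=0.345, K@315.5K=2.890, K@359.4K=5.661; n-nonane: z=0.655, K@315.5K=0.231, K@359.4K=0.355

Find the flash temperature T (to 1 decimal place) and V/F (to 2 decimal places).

Adiabatic flash: solve Rachford–Rice at each trial T, then check hF = ψ·hV(T) + (1−ψ)·hL(T).
  T = 315.5 K: K = (2.890, 0.231), RR gives ψ = 0.102, H_out = 2.674 kJ/mol
  T = 359.4 K: K = (5.661, 0.355), RR gives ψ = 0.394, H_out = 15.287 kJ/mol
  T = 337.4 K: K = (4.131, 0.290), RR gives ψ = 0.277, H_out = 9.845 kJ/mol
  T = 326.4 K: K = (3.473, 0.260), RR gives ψ = 0.201, H_out = 6.600 kJ/mol
  T = 320.9 K: K = (3.170, 0.245), RR gives ψ = 0.155, H_out = 4.736 kJ/mol
  T = 323.6 K: K = (3.317, 0.252), RR gives ψ = 0.179, H_out = 5.676 kJ/mol
  T = 325.0 K: K = (3.394, 0.256), RR gives ψ = 0.190, H_out = 6.144 kJ/mol
Linear interpolation between T = 323.6 (H_out = 5.676) and T = 325.0 (H_out = 6.144) on hF = 5.751 gives T ≈ 323.8 K, at which ψ = 0.18.

T = 323.8 K, V/F = 0.18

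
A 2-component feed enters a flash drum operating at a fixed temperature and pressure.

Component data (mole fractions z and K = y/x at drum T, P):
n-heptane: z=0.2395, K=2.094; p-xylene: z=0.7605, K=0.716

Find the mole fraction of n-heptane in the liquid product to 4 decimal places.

x_n-heptane = 0.2061

Binary case is linear: z₁(K₁−1)(1+ψ(K₂−1)) + z₂(K₂−1)(1+ψ(K₁−1)) = 0
⇒ ψ = [z₁(K₁−1)+z₂(K₂−1)] / [−(K₁−1)(K₂−1)] = 0.04603/0.31070 = 0.1482
Compositions from xᵢ = zᵢ/(1+ψ(Kᵢ−1)), yᵢ = Kᵢxᵢ:
  n-heptane: x = 0.2061, y = 0.4316
  p-xylene: x = 0.7939, y = 0.5684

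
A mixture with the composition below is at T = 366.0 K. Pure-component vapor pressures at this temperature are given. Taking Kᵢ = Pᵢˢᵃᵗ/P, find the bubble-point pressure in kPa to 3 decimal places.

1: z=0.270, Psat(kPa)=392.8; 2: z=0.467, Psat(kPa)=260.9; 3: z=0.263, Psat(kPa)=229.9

Pbub = 288.360 kPa

At the bubble point ψ → 0, so ΣzᵢKᵢ = 1 with Kᵢ = Pᵢˢᵃᵗ/P ⇒ P = ΣzᵢPᵢˢᵃᵗ.
P = 0.270·392.8 + 0.467·260.9 + 0.263·229.9 = 288.360 kPa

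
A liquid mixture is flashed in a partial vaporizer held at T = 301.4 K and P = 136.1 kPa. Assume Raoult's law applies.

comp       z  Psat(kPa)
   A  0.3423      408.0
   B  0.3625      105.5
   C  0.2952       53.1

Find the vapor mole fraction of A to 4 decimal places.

y_A = 0.5210

Raoult's law: Kᵢ = Pᵢˢᵃᵗ/P = Pᵢˢᵃᵗ/136.1.
  K_A = 408.0/136.1 = 2.997796, K_B = 105.5/136.1 = 0.775165, K_C = 53.1/136.1 = 0.390154
Material balance + equilibrium reduce to Σ zᵢ(Kᵢ−1)/(1+ψ(Kᵢ−1)) = 0.
Feasibility: ΣzᵢKᵢ = 1.4223, Σzᵢ/Kᵢ = 1.3384 — both > 1, two phases present.
Newton–Raphson from ψ = 0.5:
  ψ = 0.5000: g = -0.00872, g' = -0.5924 → ψ = 0.4853
Converged at ψ = 0.4853.
Compositions from xᵢ = zᵢ/(1+ψ(Kᵢ−1)), yᵢ = Kᵢxᵢ:
  A: x = 0.1738, y = 0.5210
  B: x = 0.4069, y = 0.3154
  C: x = 0.4193, y = 0.1636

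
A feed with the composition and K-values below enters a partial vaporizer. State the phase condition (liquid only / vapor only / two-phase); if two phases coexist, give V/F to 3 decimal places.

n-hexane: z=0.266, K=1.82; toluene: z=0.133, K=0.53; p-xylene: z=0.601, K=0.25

ΣzᵢKᵢ = 0.705; Σzᵢ/Kᵢ = 2.801.
Since ΣzᵢKᵢ < 1 the mixture is below its bubble point — single liquid phase.

liquid only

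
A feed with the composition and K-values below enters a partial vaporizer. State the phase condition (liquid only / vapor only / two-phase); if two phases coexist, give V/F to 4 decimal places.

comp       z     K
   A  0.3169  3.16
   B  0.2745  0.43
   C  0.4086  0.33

ΣzᵢKᵢ = 1.2543; Σzᵢ/Kᵢ = 1.9768.
Both exceed 1, so a two-phase solution exists.
Newton iteration, ψ⁰ = 0.5:
  ψ = 0.5000: g = -0.30142, g' = -0.9310 → ψ = 0.1762
  ψ = 0.1762: g = 0.01143, g' = -1.1217 → ψ = 0.1864
  ψ = 0.1864: g = 0.00010, g' = -1.1027 → ψ = 0.1865
Converged at ψ = 0.1865.

two-phase, V/F = 0.1865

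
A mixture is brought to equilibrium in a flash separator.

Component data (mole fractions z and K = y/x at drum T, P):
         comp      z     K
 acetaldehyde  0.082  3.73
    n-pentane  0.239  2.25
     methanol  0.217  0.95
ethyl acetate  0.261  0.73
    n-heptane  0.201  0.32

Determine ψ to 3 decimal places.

ψ = 0.457

Material balance + equilibrium reduce to Σ zᵢ(Kᵢ−1)/(1+ψ(Kᵢ−1)) = 0.
g(0) = ΣzᵢKᵢ − 1 = 0.305 and g(1) = 1 − Σzᵢ/Kᵢ = -0.342, so a root lies in (0, 1).
Newton–Raphson from ψ = 0.63:
  ψ = 0.630: g = -0.0858, g' = -0.512 → ψ = 0.462
  ψ = 0.462: g = -0.0028, g' = -0.493 → ψ = 0.457
Converged at ψ = 0.457.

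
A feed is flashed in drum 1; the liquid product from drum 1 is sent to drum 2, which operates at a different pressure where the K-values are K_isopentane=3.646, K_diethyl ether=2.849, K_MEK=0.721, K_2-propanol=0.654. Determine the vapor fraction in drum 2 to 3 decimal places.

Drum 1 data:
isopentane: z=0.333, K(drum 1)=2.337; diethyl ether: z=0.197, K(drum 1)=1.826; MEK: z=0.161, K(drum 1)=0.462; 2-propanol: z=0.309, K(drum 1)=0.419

Drum 1:
Material balance + equilibrium reduce to Σ zᵢ(Kᵢ−1)/(1+ψ₁(Kᵢ−1)) = 0.
Feasibility: ΣzᵢKᵢ = 1.342, Σzᵢ/Kᵢ = 1.336 — both > 1, two phases present.
Iterate (Newton) starting at ψ₁ = 0.5:
  ψ₁ = 0.500: g = 0.0105, g' = -0.576 → ψ₁ = 0.518
Converged at ψ₁ = 0.518.
Drum-1 compositions:
  isopentane: x = 0.197, y = 0.460
  diethyl ether: x = 0.138, y = 0.252
  MEK: x = 0.223, y = 0.103
  2-propanol: x = 0.442, y = 0.185
Drum-2 feed = drum-1 liquid: z₂ = (0.1967, 0.1380, 0.2232, 0.4421).
Drum 2:
Newton–Raphson from ψ₂ = 0.46:
  ψ₂ = 0.460: g = 0.1192, g' = -0.516 → ψ₂ = 0.691
  ψ₂ = 0.691: g = 0.0177, g' = -0.381 → ψ₂ = 0.738
  ψ₂ = 0.738: g = 0.0004, g' = -0.365 → ψ₂ = 0.739
Converged at ψ₂ = 0.739.
  isopentane: x = 0.067, y = 0.243
  diethyl ether: x = 0.058, y = 0.166
  MEK: x = 0.281, y = 0.203
  2-propanol: x = 0.594, y = 0.388

V/F (drum 2) = 0.739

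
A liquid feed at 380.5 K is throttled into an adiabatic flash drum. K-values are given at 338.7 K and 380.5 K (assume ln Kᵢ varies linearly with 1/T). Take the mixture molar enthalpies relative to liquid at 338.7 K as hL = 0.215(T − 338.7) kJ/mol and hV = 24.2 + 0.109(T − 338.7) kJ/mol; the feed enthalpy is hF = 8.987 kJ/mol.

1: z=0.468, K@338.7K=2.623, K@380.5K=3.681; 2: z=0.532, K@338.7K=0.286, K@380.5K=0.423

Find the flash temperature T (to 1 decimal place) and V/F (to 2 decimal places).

Adiabatic flash: solve Rachford–Rice at each trial T, then check hF = ψ·hV(T) + (1−ψ)·hL(T).
  T = 338.7 K: K = (2.623, 0.286), RR gives ψ = 0.328, H_out = 7.930 kJ/mol
  T = 380.5 K: K = (3.681, 0.423), RR gives ψ = 0.613, H_out = 21.099 kJ/mol
  T = 359.6 K: K = (3.138, 0.352), RR gives ψ = 0.473, H_out = 14.896 kJ/mol
  T = 349.1 K: K = (2.875, 0.318), RR gives ψ = 0.403, H_out = 11.535 kJ/mol
  T = 343.9 K: K = (2.748, 0.302), RR gives ψ = 0.366, H_out = 9.774 kJ/mol
  T = 341.3 K: K = (2.685, 0.294), RR gives ψ = 0.347, H_out = 8.863 kJ/mol
  T = 342.6 K: K = (2.717, 0.298), RR gives ψ = 0.357, H_out = 9.321 kJ/mol
  T = 342.0 K: K = (2.702, 0.296), RR gives ψ = 0.352, H_out = 9.111 kJ/mol
Linear interpolation between T = 341.3 (H_out = 8.863) and T = 342.0 (H_out = 9.111) on hF = 8.987 gives T ≈ 341.6 K, at which ψ = 0.35.

T = 341.6 K, V/F = 0.35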